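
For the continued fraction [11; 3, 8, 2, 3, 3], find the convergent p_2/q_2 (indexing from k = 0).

283/25

Using pₖ = aₖpₖ₋₁ + pₖ₋₂, qₖ = aₖqₖ₋₁ + qₖ₋₂ (with p₋₁=1, p₋₂=0, q₋₁=0, q₋₂=1):
  k=0: a=11, p=11, q=1
  k=1: a=3, p=34, q=3
  k=2: a=8, p=283, q=25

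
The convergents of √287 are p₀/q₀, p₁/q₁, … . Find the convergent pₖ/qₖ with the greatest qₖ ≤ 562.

√287 = [16; 1, 15, 1, 32, …] (period length 4).
Convergents:
  p_0/q_0 = 16/1
  p_1/q_1 = 17/1
  p_2/q_2 = 271/16
  p_3/q_3 = 288/17
  p_4/q_4 = 9487/560
  p_5/q_5 = 9775/577
q_4 = 560 ≤ 562 < 577 = q_5, so the answer is 9487/560.

9487/560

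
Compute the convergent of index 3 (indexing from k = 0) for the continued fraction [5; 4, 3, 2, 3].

157/30

Using pₖ = aₖpₖ₋₁ + pₖ₋₂, qₖ = aₖqₖ₋₁ + qₖ₋₂ (with p₋₁=1, p₋₂=0, q₋₁=0, q₋₂=1):
  k=0: a=5, p=5, q=1
  k=1: a=4, p=21, q=4
  k=2: a=3, p=68, q=13
  k=3: a=2, p=157, q=30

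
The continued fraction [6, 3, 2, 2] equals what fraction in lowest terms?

107/17

Fold from the inside: start with 2/1.
  2 + 1/2 = 5/2
  3 + 2/5 = 17/5
  6 + 5/17 = 107/17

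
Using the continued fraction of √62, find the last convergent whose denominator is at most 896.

√62 = [7; 1, 6, 1, 14, …] (period length 4).
Convergents:
  p_0/q_0 = 7/1
  p_1/q_1 = 8/1
  p_2/q_2 = 55/7
  p_3/q_3 = 63/8
  p_4/q_4 = 937/119
  p_5/q_5 = 1000/127
  p_6/q_6 = 6937/881
  p_7/q_7 = 7937/1008
q_6 = 881 ≤ 896 < 1008 = q_7, so the answer is 6937/881.

6937/881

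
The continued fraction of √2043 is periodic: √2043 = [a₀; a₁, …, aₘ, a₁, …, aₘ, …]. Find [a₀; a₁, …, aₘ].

a₀ = ⌊√2043⌋ = 45.
With m₀=0, d₀=1 and mₖ₊₁ = dₖaₖ − mₖ, dₖ₊₁ = (n − mₖ₊₁²)/dₖ, aₖ₊₁ = ⌊(a₀+mₖ₊₁)/dₖ₊₁⌋:
  k=1: m=45, d=18, a=5
  k=2: m=45, d=1, a=90
d=1 and a=2a₀=90 at k=2, so the next step gives (m, d) = (45, 18) again — its k=1 value — and the period has length 2.

[45; 5, 90]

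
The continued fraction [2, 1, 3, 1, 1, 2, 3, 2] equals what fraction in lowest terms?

498/179

Using pₖ = aₖpₖ₋₁ + pₖ₋₂ and qₖ = aₖqₖ₋₁ + qₖ₋₂:
  k=0: a=2, p=2, q=1
  k=1: a=1, p=3, q=1
  k=2: a=3, p=11, q=4
  k=3: a=1, p=14, q=5
  k=4: a=1, p=25, q=9
  k=5: a=2, p=64, q=23
  k=6: a=3, p=217, q=78
  k=7: a=2, p=498, q=179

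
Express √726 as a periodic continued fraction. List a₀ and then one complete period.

[26; 1, 16, 1, 52]

a₀ = ⌊√726⌋ = 26.
With m₀=0, d₀=1 and mₖ₊₁ = dₖaₖ − mₖ, dₖ₊₁ = (n − mₖ₊₁²)/dₖ, aₖ₊₁ = ⌊(a₀+mₖ₊₁)/dₖ₊₁⌋:
  k=1: m=26, d=50, a=1
  k=2: m=24, d=3, a=16
  k=3: m=24, d=50, a=1
  k=4: m=26, d=1, a=52
d=1 and a=2a₀=52 at k=4, so the next step gives (m, d) = (26, 50) again — its k=1 value — and the period has length 4.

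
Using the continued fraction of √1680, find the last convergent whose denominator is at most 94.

3361/82

√1680 = [40; 1, 80, …] (period length 2).
Convergents:
  p_0/q_0 = 40/1
  p_1/q_1 = 41/1
  p_2/q_2 = 3320/81
  p_3/q_3 = 3361/82
  p_4/q_4 = 272200/6641
q_3 = 82 ≤ 94 < 6641 = q_4, so the answer is 3361/82.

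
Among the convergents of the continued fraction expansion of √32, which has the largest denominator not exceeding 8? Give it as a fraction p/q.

17/3

√32 = [5; 1, 1, 1, 10, …] (period length 4).
Convergents:
  p_0/q_0 = 5/1
  p_1/q_1 = 6/1
  p_2/q_2 = 11/2
  p_3/q_3 = 17/3
  p_4/q_4 = 181/32
q_3 = 3 ≤ 8 < 32 = q_4, so the answer is 17/3.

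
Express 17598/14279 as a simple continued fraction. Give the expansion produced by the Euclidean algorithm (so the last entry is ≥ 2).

[1; 4, 3, 3, 4, 4, 18]

17598 = 1*14279 + 3319
14279 = 4*3319 + 1003
3319 = 3*1003 + 310
1003 = 3*310 + 73
310 = 4*73 + 18
73 = 4*18 + 1
18 = 18*1 + 0  (stop)
So 17598/14279 = [1; 4, 3, 3, 4, 4, 18].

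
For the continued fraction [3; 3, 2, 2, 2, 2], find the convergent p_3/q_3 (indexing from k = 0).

56/17

Using pₖ = aₖpₖ₋₁ + pₖ₋₂, qₖ = aₖqₖ₋₁ + qₖ₋₂ (with p₋₁=1, p₋₂=0, q₋₁=0, q₋₂=1):
  k=0: a=3, p=3, q=1
  k=1: a=3, p=10, q=3
  k=2: a=2, p=23, q=7
  k=3: a=2, p=56, q=17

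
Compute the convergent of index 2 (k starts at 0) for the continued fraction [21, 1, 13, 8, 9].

Using pₖ = aₖpₖ₋₁ + pₖ₋₂, qₖ = aₖqₖ₋₁ + qₖ₋₂ (with p₋₁=1, p₋₂=0, q₋₁=0, q₋₂=1):
  k=0: a=21, p=21, q=1
  k=1: a=1, p=22, q=1
  k=2: a=13, p=307, q=14

307/14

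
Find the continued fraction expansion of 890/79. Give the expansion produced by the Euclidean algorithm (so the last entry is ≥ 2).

890 = 11×79 + 21
79 = 3×21 + 16
21 = 1×16 + 5
16 = 3×5 + 1
5 = 5×1 + 0  (stop)
So 890/79 = [11; 3, 1, 3, 5].

[11; 3, 1, 3, 5]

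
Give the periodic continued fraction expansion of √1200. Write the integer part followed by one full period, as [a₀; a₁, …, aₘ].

[34; 1, 1, 1, 3, 1, 1, 1, 68]

a₀ = ⌊√1200⌋ = 34.
With m₀=0, d₀=1 and mₖ₊₁ = dₖaₖ − mₖ, dₖ₊₁ = (n − mₖ₊₁²)/dₖ, aₖ₊₁ = ⌊(a₀+mₖ₊₁)/dₖ₊₁⌋:
  k=1: m=34, d=44, a=1
  k=2: m=10, d=25, a=1
  k=3: m=15, d=39, a=1
  k=4: m=24, d=16, a=3
  k=5: m=24, d=39, a=1
  k=6: m=15, d=25, a=1
  k=7: m=10, d=44, a=1
  k=8: m=34, d=1, a=68
d=1 and a=2a₀=68 at k=8, so the next step gives (m, d) = (34, 44) again — its k=1 value — and the period has length 8.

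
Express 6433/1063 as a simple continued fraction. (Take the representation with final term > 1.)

6433 = 6×1063 + 55
1063 = 19×55 + 18
55 = 3×18 + 1
18 = 18×1 + 0  (stop)
So 6433/1063 = [6; 19, 3, 18].

[6; 19, 3, 18]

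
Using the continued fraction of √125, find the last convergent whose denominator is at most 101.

√125 = [11; 5, 1, 1, 5, 22, …] (period length 5).
Convergents:
  p_0/q_0 = 11/1
  p_1/q_1 = 56/5
  p_2/q_2 = 67/6
  p_3/q_3 = 123/11
  p_4/q_4 = 682/61
  p_5/q_5 = 15127/1353
q_4 = 61 ≤ 101 < 1353 = q_5, so the answer is 682/61.

682/61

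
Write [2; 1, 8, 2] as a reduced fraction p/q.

Using pₖ = aₖpₖ₋₁ + pₖ₋₂ and qₖ = aₖqₖ₋₁ + qₖ₋₂:
  k=0: a=2, p=2, q=1
  k=1: a=1, p=3, q=1
  k=2: a=8, p=26, q=9
  k=3: a=2, p=55, q=19

55/19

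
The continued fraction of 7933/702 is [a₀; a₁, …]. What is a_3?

7933 = 11·702 + 211   →  a_0 = 11
702 = 3·211 + 69   →  a_1 = 3
211 = 3·69 + 4   →  a_2 = 3
69 = 17·4 + 1   →  a_3 = 17

17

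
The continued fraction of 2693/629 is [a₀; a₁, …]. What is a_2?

1

2693 = 4·629 + 177   →  a_0 = 4
629 = 3·177 + 98   →  a_1 = 3
177 = 1·98 + 79   →  a_2 = 1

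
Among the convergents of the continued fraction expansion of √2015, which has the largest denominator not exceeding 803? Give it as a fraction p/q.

√2015 = [44; 1, 7, 1, 88, …] (period length 4).
Convergents:
  p_0/q_0 = 44/1
  p_1/q_1 = 45/1
  p_2/q_2 = 359/8
  p_3/q_3 = 404/9
  p_4/q_4 = 35911/800
  p_5/q_5 = 36315/809
q_4 = 800 ≤ 803 < 809 = q_5, so the answer is 35911/800.

35911/800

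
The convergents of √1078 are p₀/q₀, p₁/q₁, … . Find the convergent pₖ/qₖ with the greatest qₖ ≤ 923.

√1078 = [32; 1, 4, 1, 64, …] (period length 4).
Convergents:
  p_0/q_0 = 32/1
  p_1/q_1 = 33/1
  p_2/q_2 = 164/5
  p_3/q_3 = 197/6
  p_4/q_4 = 12772/389
  p_5/q_5 = 12969/395
  p_6/q_6 = 64648/1969
q_5 = 395 ≤ 923 < 1969 = q_6, so the answer is 12969/395.

12969/395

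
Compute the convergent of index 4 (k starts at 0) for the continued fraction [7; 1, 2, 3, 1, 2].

100/13

Using pₖ = aₖpₖ₋₁ + pₖ₋₂, qₖ = aₖqₖ₋₁ + qₖ₋₂ (with p₋₁=1, p₋₂=0, q₋₁=0, q₋₂=1):
  k=0: a=7, p=7, q=1
  k=1: a=1, p=8, q=1
  k=2: a=2, p=23, q=3
  k=3: a=3, p=77, q=10
  k=4: a=1, p=100, q=13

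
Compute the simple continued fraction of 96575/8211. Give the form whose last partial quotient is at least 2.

96575 = 11*8211 + 6254
8211 = 1*6254 + 1957
6254 = 3*1957 + 383
1957 = 5*383 + 42
383 = 9*42 + 5
42 = 8*5 + 2
5 = 2*2 + 1
2 = 2*1 + 0  (stop)
So 96575/8211 = [11; 1, 3, 5, 9, 8, 2, 2].

[11; 1, 3, 5, 9, 8, 2, 2]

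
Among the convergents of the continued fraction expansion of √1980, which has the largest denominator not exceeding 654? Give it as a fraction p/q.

√1980 = [44; 2, 88, …] (period length 2).
Convergents:
  p_0/q_0 = 44/1
  p_1/q_1 = 89/2
  p_2/q_2 = 7876/177
  p_3/q_3 = 15841/356
  p_4/q_4 = 1401884/31505
q_3 = 356 ≤ 654 < 31505 = q_4, so the answer is 15841/356.

15841/356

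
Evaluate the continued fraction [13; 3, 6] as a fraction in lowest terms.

Using pₖ = aₖpₖ₋₁ + pₖ₋₂ and qₖ = aₖqₖ₋₁ + qₖ₋₂:
  k=0: a=13, p=13, q=1
  k=1: a=3, p=40, q=3
  k=2: a=6, p=253, q=19

253/19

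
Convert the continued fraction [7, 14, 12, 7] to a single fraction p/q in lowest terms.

Using pₖ = aₖpₖ₋₁ + pₖ₋₂ and qₖ = aₖqₖ₋₁ + qₖ₋₂:
  k=0: a=7, p=7, q=1
  k=1: a=14, p=99, q=14
  k=2: a=12, p=1195, q=169
  k=3: a=7, p=8464, q=1197

8464/1197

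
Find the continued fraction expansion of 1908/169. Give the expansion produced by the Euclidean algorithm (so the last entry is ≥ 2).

1908 = 11*169 + 49
169 = 3*49 + 22
49 = 2*22 + 5
22 = 4*5 + 2
5 = 2*2 + 1
2 = 2*1 + 0  (stop)
So 1908/169 = [11; 3, 2, 4, 2, 2].

[11; 3, 2, 4, 2, 2]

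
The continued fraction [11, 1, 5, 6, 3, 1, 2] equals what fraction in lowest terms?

5031/425

Using pₖ = aₖpₖ₋₁ + pₖ₋₂ and qₖ = aₖqₖ₋₁ + qₖ₋₂:
  k=0: a=11, p=11, q=1
  k=1: a=1, p=12, q=1
  k=2: a=5, p=71, q=6
  k=3: a=6, p=438, q=37
  k=4: a=3, p=1385, q=117
  k=5: a=1, p=1823, q=154
  k=6: a=2, p=5031, q=425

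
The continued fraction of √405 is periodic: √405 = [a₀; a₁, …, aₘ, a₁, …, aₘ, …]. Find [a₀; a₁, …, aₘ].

a₀ = ⌊√405⌋ = 20.
With m₀=0, d₀=1 and mₖ₊₁ = dₖaₖ − mₖ, dₖ₊₁ = (n − mₖ₊₁²)/dₖ, aₖ₊₁ = ⌊(a₀+mₖ₊₁)/dₖ₊₁⌋:
  k=1: m=20, d=5, a=8
  k=2: m=20, d=1, a=40
d=1 and a=2a₀=40 at k=2, so the next step gives (m, d) = (20, 5) again — its k=1 value — and the period has length 2.

[20; 8, 40]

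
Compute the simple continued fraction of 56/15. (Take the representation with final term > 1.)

[3; 1, 2, 1, 3]

56 = 3·15 + 11
15 = 1·11 + 4
11 = 2·4 + 3
4 = 1·3 + 1
3 = 3·1 + 0  (stop)
So 56/15 = [3; 1, 2, 1, 3].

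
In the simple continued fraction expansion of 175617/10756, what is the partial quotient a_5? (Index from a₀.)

2

175617 = 16·10756 + 3521   →  a_0 = 16
10756 = 3·3521 + 193   →  a_1 = 3
3521 = 18·193 + 47   →  a_2 = 18
193 = 4·47 + 5   →  a_3 = 4
47 = 9·5 + 2   →  a_4 = 9
5 = 2·2 + 1   →  a_5 = 2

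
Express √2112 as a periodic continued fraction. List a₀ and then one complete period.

[45; 1, 21, 1, 90]

a₀ = ⌊√2112⌋ = 45.
With m₀=0, d₀=1 and mₖ₊₁ = dₖaₖ − mₖ, dₖ₊₁ = (n − mₖ₊₁²)/dₖ, aₖ₊₁ = ⌊(a₀+mₖ₊₁)/dₖ₊₁⌋:
  k=1: m=45, d=87, a=1
  k=2: m=42, d=4, a=21
  k=3: m=42, d=87, a=1
  k=4: m=45, d=1, a=90
d=1 and a=2a₀=90 at k=4, so the next step gives (m, d) = (45, 87) again — its k=1 value — and the period has length 4.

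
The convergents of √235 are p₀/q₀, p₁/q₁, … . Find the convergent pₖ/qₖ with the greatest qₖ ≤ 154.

1395/91

√235 = [15; 3, 30, …] (period length 2).
Convergents:
  p_0/q_0 = 15/1
  p_1/q_1 = 46/3
  p_2/q_2 = 1395/91
  p_3/q_3 = 4231/276
q_2 = 91 ≤ 154 < 276 = q_3, so the answer is 1395/91.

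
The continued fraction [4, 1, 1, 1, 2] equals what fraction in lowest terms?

Fold from the inside: start with 2/1.
  1 + 1/2 = 3/2
  1 + 2/3 = 5/3
  1 + 3/5 = 8/5
  4 + 5/8 = 37/8

37/8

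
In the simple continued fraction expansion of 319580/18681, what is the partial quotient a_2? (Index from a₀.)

3

319580 = 17·18681 + 2003   →  a_0 = 17
18681 = 9·2003 + 654   →  a_1 = 9
2003 = 3·654 + 41   →  a_2 = 3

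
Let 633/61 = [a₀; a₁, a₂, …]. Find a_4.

633 = 10·61 + 23   →  a_0 = 10
61 = 2·23 + 15   →  a_1 = 2
23 = 1·15 + 8   →  a_2 = 1
15 = 1·8 + 7   →  a_3 = 1
8 = 1·7 + 1   →  a_4 = 1

1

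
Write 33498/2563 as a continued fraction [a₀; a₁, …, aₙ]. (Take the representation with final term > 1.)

[13; 14, 3, 7, 8]

33498 = 13*2563 + 179
2563 = 14*179 + 57
179 = 3*57 + 8
57 = 7*8 + 1
8 = 8*1 + 0  (stop)
So 33498/2563 = [13; 14, 3, 7, 8].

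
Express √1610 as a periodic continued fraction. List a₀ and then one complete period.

[40; 8, 80]

a₀ = ⌊√1610⌋ = 40.
With m₀=0, d₀=1 and mₖ₊₁ = dₖaₖ − mₖ, dₖ₊₁ = (n − mₖ₊₁²)/dₖ, aₖ₊₁ = ⌊(a₀+mₖ₊₁)/dₖ₊₁⌋:
  k=1: m=40, d=10, a=8
  k=2: m=40, d=1, a=80
d=1 and a=2a₀=80 at k=2, so the next step gives (m, d) = (40, 10) again — its k=1 value — and the period has length 2.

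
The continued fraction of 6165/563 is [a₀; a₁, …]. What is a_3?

9

6165 = 10·563 + 535   →  a_0 = 10
563 = 1·535 + 28   →  a_1 = 1
535 = 19·28 + 3   →  a_2 = 19
28 = 9·3 + 1   →  a_3 = 9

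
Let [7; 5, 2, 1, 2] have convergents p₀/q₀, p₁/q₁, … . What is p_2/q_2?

Using pₖ = aₖpₖ₋₁ + pₖ₋₂, qₖ = aₖqₖ₋₁ + qₖ₋₂ (with p₋₁=1, p₋₂=0, q₋₁=0, q₋₂=1):
  k=0: a=7, p=7, q=1
  k=1: a=5, p=36, q=5
  k=2: a=2, p=79, q=11

79/11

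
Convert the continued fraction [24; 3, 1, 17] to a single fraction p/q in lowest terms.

Using pₖ = aₖpₖ₋₁ + pₖ₋₂ and qₖ = aₖqₖ₋₁ + qₖ₋₂:
  k=0: a=24, p=24, q=1
  k=1: a=3, p=73, q=3
  k=2: a=1, p=97, q=4
  k=3: a=17, p=1722, q=71

1722/71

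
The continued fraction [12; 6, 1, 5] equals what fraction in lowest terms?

498/41

Using pₖ = aₖpₖ₋₁ + pₖ₋₂ and qₖ = aₖqₖ₋₁ + qₖ₋₂:
  k=0: a=12, p=12, q=1
  k=1: a=6, p=73, q=6
  k=2: a=1, p=85, q=7
  k=3: a=5, p=498, q=41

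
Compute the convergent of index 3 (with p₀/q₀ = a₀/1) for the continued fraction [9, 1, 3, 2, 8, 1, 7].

88/9

Using pₖ = aₖpₖ₋₁ + pₖ₋₂, qₖ = aₖqₖ₋₁ + qₖ₋₂ (with p₋₁=1, p₋₂=0, q₋₁=0, q₋₂=1):
  k=0: a=9, p=9, q=1
  k=1: a=1, p=10, q=1
  k=2: a=3, p=39, q=4
  k=3: a=2, p=88, q=9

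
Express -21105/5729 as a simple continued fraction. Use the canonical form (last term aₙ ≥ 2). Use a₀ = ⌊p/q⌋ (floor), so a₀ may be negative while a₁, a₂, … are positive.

-21105 = -4·5729 + 1811
5729 = 3·1811 + 296
1811 = 6·296 + 35
296 = 8·35 + 16
35 = 2·16 + 3
16 = 5·3 + 1
3 = 3·1 + 0  (stop)
So -21105/5729 = [-4; 3, 6, 8, 2, 5, 3].

[-4; 3, 6, 8, 2, 5, 3]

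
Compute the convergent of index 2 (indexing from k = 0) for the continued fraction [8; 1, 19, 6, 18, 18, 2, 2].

179/20

Using pₖ = aₖpₖ₋₁ + pₖ₋₂, qₖ = aₖqₖ₋₁ + qₖ₋₂ (with p₋₁=1, p₋₂=0, q₋₁=0, q₋₂=1):
  k=0: a=8, p=8, q=1
  k=1: a=1, p=9, q=1
  k=2: a=19, p=179, q=20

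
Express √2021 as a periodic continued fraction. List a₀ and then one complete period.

[44; 1, 21, 2, 21, 1, 88]

a₀ = ⌊√2021⌋ = 44.
With m₀=0, d₀=1 and mₖ₊₁ = dₖaₖ − mₖ, dₖ₊₁ = (n − mₖ₊₁²)/dₖ, aₖ₊₁ = ⌊(a₀+mₖ₊₁)/dₖ₊₁⌋:
  k=1: m=44, d=85, a=1
  k=2: m=41, d=4, a=21
  k=3: m=43, d=43, a=2
  k=4: m=43, d=4, a=21
  k=5: m=41, d=85, a=1
  k=6: m=44, d=1, a=88
d=1 and a=2a₀=88 at k=6, so the next step gives (m, d) = (44, 85) again — its k=1 value — and the period has length 6.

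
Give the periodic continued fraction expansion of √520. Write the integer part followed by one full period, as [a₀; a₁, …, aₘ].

[22; 1, 4, 11, 4, 1, 44]

a₀ = ⌊√520⌋ = 22.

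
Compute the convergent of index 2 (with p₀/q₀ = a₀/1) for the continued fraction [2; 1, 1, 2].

Using pₖ = aₖpₖ₋₁ + pₖ₋₂, qₖ = aₖqₖ₋₁ + qₖ₋₂ (with p₋₁=1, p₋₂=0, q₋₁=0, q₋₂=1):
  k=0: a=2, p=2, q=1
  k=1: a=1, p=3, q=1
  k=2: a=1, p=5, q=2

5/2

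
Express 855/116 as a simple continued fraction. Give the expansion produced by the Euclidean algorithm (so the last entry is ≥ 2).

[7; 2, 1, 2, 3, 4]

855 = 7*116 + 43
116 = 2*43 + 30
43 = 1*30 + 13
30 = 2*13 + 4
13 = 3*4 + 1
4 = 4*1 + 0  (stop)
So 855/116 = [7; 2, 1, 2, 3, 4].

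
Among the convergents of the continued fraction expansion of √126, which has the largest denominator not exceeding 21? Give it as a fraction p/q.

101/9

√126 = [11; 4, 2, 4, 22, …] (period length 4).
Convergents:
  p_0/q_0 = 11/1
  p_1/q_1 = 45/4
  p_2/q_2 = 101/9
  p_3/q_3 = 449/40
q_2 = 9 ≤ 21 < 40 = q_3, so the answer is 101/9.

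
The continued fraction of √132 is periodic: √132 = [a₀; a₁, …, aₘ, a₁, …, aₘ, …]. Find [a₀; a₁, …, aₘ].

a₀ = ⌊√132⌋ = 11.
With m₀=0, d₀=1 and mₖ₊₁ = dₖaₖ − mₖ, dₖ₊₁ = (n − mₖ₊₁²)/dₖ, aₖ₊₁ = ⌊(a₀+mₖ₊₁)/dₖ₊₁⌋:
  k=1: m=11, d=11, a=2
  k=2: m=11, d=1, a=22
d=1 and a=2a₀=22 at k=2, so the next step gives (m, d) = (11, 11) again — its k=1 value — and the period has length 2.

[11; 2, 22]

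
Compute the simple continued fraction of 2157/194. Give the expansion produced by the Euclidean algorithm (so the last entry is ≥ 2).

2157 = 11×194 + 23
194 = 8×23 + 10
23 = 2×10 + 3
10 = 3×3 + 1
3 = 3×1 + 0  (stop)
So 2157/194 = [11; 8, 2, 3, 3].

[11; 8, 2, 3, 3]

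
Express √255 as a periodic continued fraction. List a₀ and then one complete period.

[15; 1, 30]

a₀ = ⌊√255⌋ = 15.
With m₀=0, d₀=1 and mₖ₊₁ = dₖaₖ − mₖ, dₖ₊₁ = (n − mₖ₊₁²)/dₖ, aₖ₊₁ = ⌊(a₀+mₖ₊₁)/dₖ₊₁⌋:
  k=1: m=15, d=30, a=1
  k=2: m=15, d=1, a=30
d=1 and a=2a₀=30 at k=2, so the next step gives (m, d) = (15, 30) again — its k=1 value — and the period has length 2.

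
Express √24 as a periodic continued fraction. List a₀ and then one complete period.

[4; 1, 8]

a₀ = ⌊√24⌋ = 4.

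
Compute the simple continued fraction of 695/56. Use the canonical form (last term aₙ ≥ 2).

695 = 12×56 + 23
56 = 2×23 + 10
23 = 2×10 + 3
10 = 3×3 + 1
3 = 3×1 + 0  (stop)
So 695/56 = [12; 2, 2, 3, 3].

[12; 2, 2, 3, 3]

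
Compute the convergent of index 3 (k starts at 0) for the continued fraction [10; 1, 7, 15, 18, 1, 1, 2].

1316/121

Using pₖ = aₖpₖ₋₁ + pₖ₋₂, qₖ = aₖqₖ₋₁ + qₖ₋₂ (with p₋₁=1, p₋₂=0, q₋₁=0, q₋₂=1):
  k=0: a=10, p=10, q=1
  k=1: a=1, p=11, q=1
  k=2: a=7, p=87, q=8
  k=3: a=15, p=1316, q=121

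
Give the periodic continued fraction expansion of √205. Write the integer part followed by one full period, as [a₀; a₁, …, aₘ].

a₀ = ⌊√205⌋ = 14.
With m₀=0, d₀=1 and mₖ₊₁ = dₖaₖ − mₖ, dₖ₊₁ = (n − mₖ₊₁²)/dₖ, aₖ₊₁ = ⌊(a₀+mₖ₊₁)/dₖ₊₁⌋:
  k=1: m=14, d=9, a=3
  k=2: m=13, d=4, a=6
  k=3: m=11, d=21, a=1
  k=4: m=10, d=5, a=4
  k=5: m=10, d=21, a=1
  k=6: m=11, d=4, a=6
  k=7: m=13, d=9, a=3
  k=8: m=14, d=1, a=28
d=1 and a=2a₀=28 at k=8, so the next step gives (m, d) = (14, 9) again — its k=1 value — and the period has length 8.

[14; 3, 6, 1, 4, 1, 6, 3, 28]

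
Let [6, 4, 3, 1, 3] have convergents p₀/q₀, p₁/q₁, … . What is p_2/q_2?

Using pₖ = aₖpₖ₋₁ + pₖ₋₂, qₖ = aₖqₖ₋₁ + qₖ₋₂ (with p₋₁=1, p₋₂=0, q₋₁=0, q₋₂=1):
  k=0: a=6, p=6, q=1
  k=1: a=4, p=25, q=4
  k=2: a=3, p=81, q=13

81/13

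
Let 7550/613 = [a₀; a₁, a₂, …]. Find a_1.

7550 = 12·613 + 194   →  a_0 = 12
613 = 3·194 + 31   →  a_1 = 3

3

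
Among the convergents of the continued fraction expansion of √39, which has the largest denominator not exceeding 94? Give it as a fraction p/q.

√39 = [6; 4, 12, …] (period length 2).
Convergents:
  p_0/q_0 = 6/1
  p_1/q_1 = 25/4
  p_2/q_2 = 306/49
  p_3/q_3 = 1249/200
q_2 = 49 ≤ 94 < 200 = q_3, so the answer is 306/49.

306/49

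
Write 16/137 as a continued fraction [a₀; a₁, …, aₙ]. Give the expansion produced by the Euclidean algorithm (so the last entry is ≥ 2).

16 = 0×137 + 16
137 = 8×16 + 9
16 = 1×9 + 7
9 = 1×7 + 2
7 = 3×2 + 1
2 = 2×1 + 0  (stop)
So 16/137 = [0; 8, 1, 1, 3, 2].

[0; 8, 1, 1, 3, 2]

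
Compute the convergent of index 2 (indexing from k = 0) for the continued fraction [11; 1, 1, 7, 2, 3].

Using pₖ = aₖpₖ₋₁ + pₖ₋₂, qₖ = aₖqₖ₋₁ + qₖ₋₂ (with p₋₁=1, p₋₂=0, q₋₁=0, q₋₂=1):
  k=0: a=11, p=11, q=1
  k=1: a=1, p=12, q=1
  k=2: a=1, p=23, q=2

23/2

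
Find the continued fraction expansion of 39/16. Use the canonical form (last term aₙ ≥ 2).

39 = 2×16 + 7
16 = 2×7 + 2
7 = 3×2 + 1
2 = 2×1 + 0  (stop)
So 39/16 = [2; 2, 3, 2].

[2; 2, 3, 2]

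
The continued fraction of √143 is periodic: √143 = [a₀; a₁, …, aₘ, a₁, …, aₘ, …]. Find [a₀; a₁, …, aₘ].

[11; 1, 22]

a₀ = ⌊√143⌋ = 11.
With m₀=0, d₀=1 and mₖ₊₁ = dₖaₖ − mₖ, dₖ₊₁ = (n − mₖ₊₁²)/dₖ, aₖ₊₁ = ⌊(a₀+mₖ₊₁)/dₖ₊₁⌋:
  k=1: m=11, d=22, a=1
  k=2: m=11, d=1, a=22
d=1 and a=2a₀=22 at k=2, so the next step gives (m, d) = (11, 22) again — its k=1 value — and the period has length 2.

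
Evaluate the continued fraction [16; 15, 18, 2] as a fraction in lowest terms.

8949/557

Using pₖ = aₖpₖ₋₁ + pₖ₋₂ and qₖ = aₖqₖ₋₁ + qₖ₋₂:
  k=0: a=16, p=16, q=1
  k=1: a=15, p=241, q=15
  k=2: a=18, p=4354, q=271
  k=3: a=2, p=8949, q=557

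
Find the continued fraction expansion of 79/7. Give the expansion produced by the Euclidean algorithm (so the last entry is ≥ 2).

[11; 3, 2]

79 = 11*7 + 2
7 = 3*2 + 1
2 = 2*1 + 0  (stop)
So 79/7 = [11; 3, 2].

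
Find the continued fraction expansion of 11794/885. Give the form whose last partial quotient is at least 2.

[13; 3, 16, 18]

11794 = 13×885 + 289
885 = 3×289 + 18
289 = 16×18 + 1
18 = 18×1 + 0  (stop)
So 11794/885 = [13; 3, 16, 18].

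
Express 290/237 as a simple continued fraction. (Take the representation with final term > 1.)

[1; 4, 2, 8, 3]

290 = 1·237 + 53
237 = 4·53 + 25
53 = 2·25 + 3
25 = 8·3 + 1
3 = 3·1 + 0  (stop)
So 290/237 = [1; 4, 2, 8, 3].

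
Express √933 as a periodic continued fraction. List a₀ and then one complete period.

[30; 1, 1, 5, 20, 5, 1, 1, 60]

a₀ = ⌊√933⌋ = 30.
With m₀=0, d₀=1 and mₖ₊₁ = dₖaₖ − mₖ, dₖ₊₁ = (n − mₖ₊₁²)/dₖ, aₖ₊₁ = ⌊(a₀+mₖ₊₁)/dₖ₊₁⌋:
  k=1: m=30, d=33, a=1
  k=2: m=3, d=28, a=1
  k=3: m=25, d=11, a=5
  k=4: m=30, d=3, a=20
  k=5: m=30, d=11, a=5
  k=6: m=25, d=28, a=1
  k=7: m=3, d=33, a=1
  k=8: m=30, d=1, a=60
d=1 and a=2a₀=60 at k=8, so the next step gives (m, d) = (30, 33) again — its k=1 value — and the period has length 8.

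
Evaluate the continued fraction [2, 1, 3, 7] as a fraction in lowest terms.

80/29

Fold from the inside: start with 7/1.
  3 + 1/7 = 22/7
  1 + 7/22 = 29/22
  2 + 22/29 = 80/29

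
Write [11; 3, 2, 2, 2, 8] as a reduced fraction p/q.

Using pₖ = aₖpₖ₋₁ + pₖ₋₂ and qₖ = aₖqₖ₋₁ + qₖ₋₂:
  k=0: a=11, p=11, q=1
  k=1: a=3, p=34, q=3
  k=2: a=2, p=79, q=7
  k=3: a=2, p=192, q=17
  k=4: a=2, p=463, q=41
  k=5: a=8, p=3896, q=345

3896/345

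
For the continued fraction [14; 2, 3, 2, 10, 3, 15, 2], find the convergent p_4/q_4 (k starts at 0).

Using pₖ = aₖpₖ₋₁ + pₖ₋₂, qₖ = aₖqₖ₋₁ + qₖ₋₂ (with p₋₁=1, p₋₂=0, q₋₁=0, q₋₂=1):
  k=0: a=14, p=14, q=1
  k=1: a=2, p=29, q=2
  k=2: a=3, p=101, q=7
  k=3: a=2, p=231, q=16
  k=4: a=10, p=2411, q=167

2411/167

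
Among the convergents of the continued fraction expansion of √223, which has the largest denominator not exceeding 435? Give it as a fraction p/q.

6481/434

√223 = [14; 1, 13, 1, 28, …] (period length 4).
Convergents:
  p_0/q_0 = 14/1
  p_1/q_1 = 15/1
  p_2/q_2 = 209/14
  p_3/q_3 = 224/15
  p_4/q_4 = 6481/434
  p_5/q_5 = 6705/449
q_4 = 434 ≤ 435 < 449 = q_5, so the answer is 6481/434.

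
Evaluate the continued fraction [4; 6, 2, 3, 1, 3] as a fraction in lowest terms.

Using pₖ = aₖpₖ₋₁ + pₖ₋₂ and qₖ = aₖqₖ₋₁ + qₖ₋₂:
  k=0: a=4, p=4, q=1
  k=1: a=6, p=25, q=6
  k=2: a=2, p=54, q=13
  k=3: a=3, p=187, q=45
  k=4: a=1, p=241, q=58
  k=5: a=3, p=910, q=219

910/219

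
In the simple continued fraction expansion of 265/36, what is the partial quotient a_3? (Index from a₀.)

265 = 7·36 + 13   →  a_0 = 7
36 = 2·13 + 10   →  a_1 = 2
13 = 1·10 + 3   →  a_2 = 1
10 = 3·3 + 1   →  a_3 = 3

3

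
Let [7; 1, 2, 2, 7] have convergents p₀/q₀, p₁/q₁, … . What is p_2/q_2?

Using pₖ = aₖpₖ₋₁ + pₖ₋₂, qₖ = aₖqₖ₋₁ + qₖ₋₂ (with p₋₁=1, p₋₂=0, q₋₁=0, q₋₂=1):
  k=0: a=7, p=7, q=1
  k=1: a=1, p=8, q=1
  k=2: a=2, p=23, q=3

23/3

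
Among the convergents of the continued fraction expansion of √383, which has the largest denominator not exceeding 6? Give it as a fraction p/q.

√383 = [19; 1, 1, 3, 19, 3, 1, 1, 38, …] (period length 8).
Convergents:
  p_0/q_0 = 19/1
  p_1/q_1 = 20/1
  p_2/q_2 = 39/2
  p_3/q_3 = 137/7
q_2 = 2 ≤ 6 < 7 = q_3, so the answer is 39/2.

39/2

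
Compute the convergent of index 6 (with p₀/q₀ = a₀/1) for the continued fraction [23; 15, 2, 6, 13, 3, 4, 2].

811323/35176

Using pₖ = aₖpₖ₋₁ + pₖ₋₂, qₖ = aₖqₖ₋₁ + qₖ₋₂ (with p₋₁=1, p₋₂=0, q₋₁=0, q₋₂=1):
  k=0: a=23, p=23, q=1
  k=1: a=15, p=346, q=15
  k=2: a=2, p=715, q=31
  k=3: a=6, p=4636, q=201
  k=4: a=13, p=60983, q=2644
  k=5: a=3, p=187585, q=8133
  k=6: a=4, p=811323, q=35176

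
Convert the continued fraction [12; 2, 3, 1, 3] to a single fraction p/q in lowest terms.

423/34

Using pₖ = aₖpₖ₋₁ + pₖ₋₂ and qₖ = aₖqₖ₋₁ + qₖ₋₂:
  k=0: a=12, p=12, q=1
  k=1: a=2, p=25, q=2
  k=2: a=3, p=87, q=7
  k=3: a=1, p=112, q=9
  k=4: a=3, p=423, q=34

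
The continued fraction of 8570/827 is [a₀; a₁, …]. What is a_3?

8570 = 10·827 + 300   →  a_0 = 10
827 = 2·300 + 227   →  a_1 = 2
300 = 1·227 + 73   →  a_2 = 1
227 = 3·73 + 8   →  a_3 = 3

3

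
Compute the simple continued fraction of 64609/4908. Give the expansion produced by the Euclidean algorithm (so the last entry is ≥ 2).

64609 = 13×4908 + 805
4908 = 6×805 + 78
805 = 10×78 + 25
78 = 3×25 + 3
25 = 8×3 + 1
3 = 3×1 + 0  (stop)
So 64609/4908 = [13; 6, 10, 3, 8, 3].

[13; 6, 10, 3, 8, 3]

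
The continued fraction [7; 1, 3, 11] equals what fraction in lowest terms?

349/45

Using pₖ = aₖpₖ₋₁ + pₖ₋₂ and qₖ = aₖqₖ₋₁ + qₖ₋₂:
  k=0: a=7, p=7, q=1
  k=1: a=1, p=8, q=1
  k=2: a=3, p=31, q=4
  k=3: a=11, p=349, q=45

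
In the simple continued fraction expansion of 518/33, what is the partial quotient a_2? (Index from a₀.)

2

518 = 15·33 + 23   →  a_0 = 15
33 = 1·23 + 10   →  a_1 = 1
23 = 2·10 + 3   →  a_2 = 2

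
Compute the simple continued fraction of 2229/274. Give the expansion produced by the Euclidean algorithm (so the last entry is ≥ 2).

2229 = 8·274 + 37
274 = 7·37 + 15
37 = 2·15 + 7
15 = 2·7 + 1
7 = 7·1 + 0  (stop)
So 2229/274 = [8; 7, 2, 2, 7].

[8; 7, 2, 2, 7]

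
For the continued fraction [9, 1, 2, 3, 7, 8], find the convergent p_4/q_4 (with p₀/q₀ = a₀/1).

708/73

Using pₖ = aₖpₖ₋₁ + pₖ₋₂, qₖ = aₖqₖ₋₁ + qₖ₋₂ (with p₋₁=1, p₋₂=0, q₋₁=0, q₋₂=1):
  k=0: a=9, p=9, q=1
  k=1: a=1, p=10, q=1
  k=2: a=2, p=29, q=3
  k=3: a=3, p=97, q=10
  k=4: a=7, p=708, q=73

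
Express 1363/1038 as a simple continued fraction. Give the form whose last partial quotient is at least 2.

[1; 3, 5, 6, 3, 3]

1363 = 1*1038 + 325
1038 = 3*325 + 63
325 = 5*63 + 10
63 = 6*10 + 3
10 = 3*3 + 1
3 = 3*1 + 0  (stop)
So 1363/1038 = [1; 3, 5, 6, 3, 3].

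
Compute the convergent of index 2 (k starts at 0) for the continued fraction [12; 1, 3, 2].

51/4

Using pₖ = aₖpₖ₋₁ + pₖ₋₂, qₖ = aₖqₖ₋₁ + qₖ₋₂ (with p₋₁=1, p₋₂=0, q₋₁=0, q₋₂=1):
  k=0: a=12, p=12, q=1
  k=1: a=1, p=13, q=1
  k=2: a=3, p=51, q=4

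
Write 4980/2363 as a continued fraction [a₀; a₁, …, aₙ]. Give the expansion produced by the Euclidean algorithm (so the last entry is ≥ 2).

[2; 9, 3, 3, 2, 1, 7]

4980 = 2·2363 + 254
2363 = 9·254 + 77
254 = 3·77 + 23
77 = 3·23 + 8
23 = 2·8 + 7
8 = 1·7 + 1
7 = 7·1 + 0  (stop)
So 4980/2363 = [2; 9, 3, 3, 2, 1, 7].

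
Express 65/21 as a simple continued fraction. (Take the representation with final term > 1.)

65 = 3×21 + 2
21 = 10×2 + 1
2 = 2×1 + 0  (stop)
So 65/21 = [3; 10, 2].

[3; 10, 2]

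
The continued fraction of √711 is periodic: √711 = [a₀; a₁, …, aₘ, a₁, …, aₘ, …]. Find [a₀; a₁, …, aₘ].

[26; 1, 1, 1, 52]

a₀ = ⌊√711⌋ = 26.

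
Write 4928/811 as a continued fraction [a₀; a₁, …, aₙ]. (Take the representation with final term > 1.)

4928 = 6·811 + 62
811 = 13·62 + 5
62 = 12·5 + 2
5 = 2·2 + 1
2 = 2·1 + 0  (stop)
So 4928/811 = [6; 13, 12, 2, 2].

[6; 13, 12, 2, 2]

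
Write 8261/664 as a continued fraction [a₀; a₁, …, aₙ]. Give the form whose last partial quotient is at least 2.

[12; 2, 3, 1, 3, 9, 2]

8261 = 12·664 + 293
664 = 2·293 + 78
293 = 3·78 + 59
78 = 1·59 + 19
59 = 3·19 + 2
19 = 9·2 + 1
2 = 2·1 + 0  (stop)
So 8261/664 = [12; 2, 3, 1, 3, 9, 2].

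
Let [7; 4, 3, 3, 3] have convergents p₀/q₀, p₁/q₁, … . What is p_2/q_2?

Using pₖ = aₖpₖ₋₁ + pₖ₋₂, qₖ = aₖqₖ₋₁ + qₖ₋₂ (with p₋₁=1, p₋₂=0, q₋₁=0, q₋₂=1):
  k=0: a=7, p=7, q=1
  k=1: a=4, p=29, q=4
  k=2: a=3, p=94, q=13

94/13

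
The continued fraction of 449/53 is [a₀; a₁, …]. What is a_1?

449 = 8·53 + 25   →  a_0 = 8
53 = 2·25 + 3   →  a_1 = 2

2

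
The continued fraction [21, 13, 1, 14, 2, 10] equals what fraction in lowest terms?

Fold from the inside: start with 10/1.
  2 + 1/10 = 21/10
  14 + 10/21 = 304/21
  1 + 21/304 = 325/304
  13 + 304/325 = 4529/325
  21 + 325/4529 = 95434/4529

95434/4529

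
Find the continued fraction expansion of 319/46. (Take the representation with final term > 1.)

319 = 6*46 + 43
46 = 1*43 + 3
43 = 14*3 + 1
3 = 3*1 + 0  (stop)
So 319/46 = [6; 1, 14, 3].

[6; 1, 14, 3]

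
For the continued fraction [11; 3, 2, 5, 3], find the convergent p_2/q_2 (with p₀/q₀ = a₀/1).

Using pₖ = aₖpₖ₋₁ + pₖ₋₂, qₖ = aₖqₖ₋₁ + qₖ₋₂ (with p₋₁=1, p₋₂=0, q₋₁=0, q₋₂=1):
  k=0: a=11, p=11, q=1
  k=1: a=3, p=34, q=3
  k=2: a=2, p=79, q=7

79/7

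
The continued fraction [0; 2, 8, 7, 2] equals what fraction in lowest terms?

Fold from the inside: start with 2/1.
  7 + 1/2 = 15/2
  8 + 2/15 = 122/15
  2 + 15/122 = 259/122
  0 + 122/259 = 122/259

122/259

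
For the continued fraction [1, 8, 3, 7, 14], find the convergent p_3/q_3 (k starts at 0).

205/183

Using pₖ = aₖpₖ₋₁ + pₖ₋₂, qₖ = aₖqₖ₋₁ + qₖ₋₂ (with p₋₁=1, p₋₂=0, q₋₁=0, q₋₂=1):
  k=0: a=1, p=1, q=1
  k=1: a=8, p=9, q=8
  k=2: a=3, p=28, q=25
  k=3: a=7, p=205, q=183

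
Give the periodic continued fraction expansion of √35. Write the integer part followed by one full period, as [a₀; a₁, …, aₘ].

a₀ = ⌊√35⌋ = 5.
With m₀=0, d₀=1 and mₖ₊₁ = dₖaₖ − mₖ, dₖ₊₁ = (n − mₖ₊₁²)/dₖ, aₖ₊₁ = ⌊(a₀+mₖ₊₁)/dₖ₊₁⌋:
  k=1: m=5, d=10, a=1
  k=2: m=5, d=1, a=10
d=1 and a=2a₀=10 at k=2, so the next step gives (m, d) = (5, 10) again — its k=1 value — and the period has length 2.

[5; 1, 10]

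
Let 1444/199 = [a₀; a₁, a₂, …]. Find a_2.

1444 = 7·199 + 51   →  a_0 = 7
199 = 3·51 + 46   →  a_1 = 3
51 = 1·46 + 5   →  a_2 = 1

1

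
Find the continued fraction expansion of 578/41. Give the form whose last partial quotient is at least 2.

[14; 10, 4]

578 = 14×41 + 4
41 = 10×4 + 1
4 = 4×1 + 0  (stop)
So 578/41 = [14; 10, 4].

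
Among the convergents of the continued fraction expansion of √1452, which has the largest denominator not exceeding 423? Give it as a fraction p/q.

14137/371

√1452 = [38; 9, 1, 1, 18, 1, 1, 9, 76, …] (period length 8).
Convergents:
  p_0/q_0 = 38/1
  p_1/q_1 = 343/9
  p_2/q_2 = 381/10
  p_3/q_3 = 724/19
  p_4/q_4 = 13413/352
  p_5/q_5 = 14137/371
  p_6/q_6 = 27550/723
q_5 = 371 ≤ 423 < 723 = q_6, so the answer is 14137/371.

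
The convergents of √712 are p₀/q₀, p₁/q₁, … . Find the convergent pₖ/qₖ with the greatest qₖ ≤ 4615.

85947/3221

√712 = [26; 1, 2, 6, 2, 1, 52, …] (period length 6).
Convergents:
  p_0/q_0 = 26/1
  p_1/q_1 = 27/1
  p_2/q_2 = 80/3
  p_3/q_3 = 507/19
  p_4/q_4 = 1094/41
  p_5/q_5 = 1601/60
  p_6/q_6 = 84346/3161
  p_7/q_7 = 85947/3221
  p_8/q_8 = 256240/9603
q_7 = 3221 ≤ 4615 < 9603 = q_8, so the answer is 85947/3221.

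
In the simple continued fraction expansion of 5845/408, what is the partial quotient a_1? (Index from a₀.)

5845 = 14·408 + 133   →  a_0 = 14
408 = 3·133 + 9   →  a_1 = 3

3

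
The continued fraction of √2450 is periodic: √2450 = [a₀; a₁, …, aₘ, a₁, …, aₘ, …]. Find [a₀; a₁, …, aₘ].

[49; 2, 98]

a₀ = ⌊√2450⌋ = 49.
With m₀=0, d₀=1 and mₖ₊₁ = dₖaₖ − mₖ, dₖ₊₁ = (n − mₖ₊₁²)/dₖ, aₖ₊₁ = ⌊(a₀+mₖ₊₁)/dₖ₊₁⌋:
  k=1: m=49, d=49, a=2
  k=2: m=49, d=1, a=98
d=1 and a=2a₀=98 at k=2, so the next step gives (m, d) = (49, 49) again — its k=1 value — and the period has length 2.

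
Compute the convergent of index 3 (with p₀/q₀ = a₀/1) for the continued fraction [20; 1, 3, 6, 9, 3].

Using pₖ = aₖpₖ₋₁ + pₖ₋₂, qₖ = aₖqₖ₋₁ + qₖ₋₂ (with p₋₁=1, p₋₂=0, q₋₁=0, q₋₂=1):
  k=0: a=20, p=20, q=1
  k=1: a=1, p=21, q=1
  k=2: a=3, p=83, q=4
  k=3: a=6, p=519, q=25

519/25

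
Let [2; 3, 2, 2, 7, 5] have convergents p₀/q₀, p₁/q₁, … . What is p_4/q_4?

Using pₖ = aₖpₖ₋₁ + pₖ₋₂, qₖ = aₖqₖ₋₁ + qₖ₋₂ (with p₋₁=1, p₋₂=0, q₋₁=0, q₋₂=1):
  k=0: a=2, p=2, q=1
  k=1: a=3, p=7, q=3
  k=2: a=2, p=16, q=7
  k=3: a=2, p=39, q=17
  k=4: a=7, p=289, q=126

289/126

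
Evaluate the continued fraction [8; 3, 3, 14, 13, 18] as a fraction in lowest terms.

280439/33785

Using pₖ = aₖpₖ₋₁ + pₖ₋₂ and qₖ = aₖqₖ₋₁ + qₖ₋₂:
  k=0: a=8, p=8, q=1
  k=1: a=3, p=25, q=3
  k=2: a=3, p=83, q=10
  k=3: a=14, p=1187, q=143
  k=4: a=13, p=15514, q=1869
  k=5: a=18, p=280439, q=33785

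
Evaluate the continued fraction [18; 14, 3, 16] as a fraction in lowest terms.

Using pₖ = aₖpₖ₋₁ + pₖ₋₂ and qₖ = aₖqₖ₋₁ + qₖ₋₂:
  k=0: a=18, p=18, q=1
  k=1: a=14, p=253, q=14
  k=2: a=3, p=777, q=43
  k=3: a=16, p=12685, q=702

12685/702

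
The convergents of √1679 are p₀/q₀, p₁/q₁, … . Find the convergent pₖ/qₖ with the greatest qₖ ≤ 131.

√1679 = [40; 1, 39, 1, 80, …] (period length 4).
Convergents:
  p_0/q_0 = 40/1
  p_1/q_1 = 41/1
  p_2/q_2 = 1639/40
  p_3/q_3 = 1680/41
  p_4/q_4 = 136039/3320
q_3 = 41 ≤ 131 < 3320 = q_4, so the answer is 1680/41.

1680/41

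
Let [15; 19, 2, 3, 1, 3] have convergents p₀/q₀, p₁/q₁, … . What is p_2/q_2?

587/39

Using pₖ = aₖpₖ₋₁ + pₖ₋₂, qₖ = aₖqₖ₋₁ + qₖ₋₂ (with p₋₁=1, p₋₂=0, q₋₁=0, q₋₂=1):
  k=0: a=15, p=15, q=1
  k=1: a=19, p=286, q=19
  k=2: a=2, p=587, q=39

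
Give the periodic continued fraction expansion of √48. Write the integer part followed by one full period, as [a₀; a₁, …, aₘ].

[6; 1, 12]

a₀ = ⌊√48⌋ = 6.
With m₀=0, d₀=1 and mₖ₊₁ = dₖaₖ − mₖ, dₖ₊₁ = (n − mₖ₊₁²)/dₖ, aₖ₊₁ = ⌊(a₀+mₖ₊₁)/dₖ₊₁⌋:
  k=1: m=6, d=12, a=1
  k=2: m=6, d=1, a=12
d=1 and a=2a₀=12 at k=2, so the next step gives (m, d) = (6, 12) again — its k=1 value — and the period has length 2.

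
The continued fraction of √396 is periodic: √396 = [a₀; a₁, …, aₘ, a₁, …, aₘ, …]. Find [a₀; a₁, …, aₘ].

a₀ = ⌊√396⌋ = 19.
With m₀=0, d₀=1 and mₖ₊₁ = dₖaₖ − mₖ, dₖ₊₁ = (n − mₖ₊₁²)/dₖ, aₖ₊₁ = ⌊(a₀+mₖ₊₁)/dₖ₊₁⌋:
  k=1: m=19, d=35, a=1
  k=2: m=16, d=4, a=8
  k=3: m=16, d=35, a=1
  k=4: m=19, d=1, a=38
d=1 and a=2a₀=38 at k=4, so the next step gives (m, d) = (19, 35) again — its k=1 value — and the period has length 4.

[19; 1, 8, 1, 38]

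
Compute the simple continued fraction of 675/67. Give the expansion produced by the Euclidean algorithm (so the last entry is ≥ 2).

[10; 13, 2, 2]

675 = 10*67 + 5
67 = 13*5 + 2
5 = 2*2 + 1
2 = 2*1 + 0  (stop)
So 675/67 = [10; 13, 2, 2].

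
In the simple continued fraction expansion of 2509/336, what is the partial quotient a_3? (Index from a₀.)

7

2509 = 7·336 + 157   →  a_0 = 7
336 = 2·157 + 22   →  a_1 = 2
157 = 7·22 + 3   →  a_2 = 7
22 = 7·3 + 1   →  a_3 = 7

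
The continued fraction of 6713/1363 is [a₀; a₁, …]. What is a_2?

6713 = 4·1363 + 1261   →  a_0 = 4
1363 = 1·1261 + 102   →  a_1 = 1
1261 = 12·102 + 37   →  a_2 = 12

12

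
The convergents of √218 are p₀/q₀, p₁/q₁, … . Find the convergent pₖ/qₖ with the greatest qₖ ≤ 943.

7471/506

√218 = [14; 1, 3, 3, 1, 28, …] (period length 5).
Convergents:
  p_0/q_0 = 14/1
  p_1/q_1 = 15/1
  p_2/q_2 = 59/4
  p_3/q_3 = 192/13
  p_4/q_4 = 251/17
  p_5/q_5 = 7220/489
  p_6/q_6 = 7471/506
  p_7/q_7 = 29633/2007
q_6 = 506 ≤ 943 < 2007 = q_7, so the answer is 7471/506.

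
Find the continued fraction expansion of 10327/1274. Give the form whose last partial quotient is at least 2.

10327 = 8*1274 + 135
1274 = 9*135 + 59
135 = 2*59 + 17
59 = 3*17 + 8
17 = 2*8 + 1
8 = 8*1 + 0  (stop)
So 10327/1274 = [8; 9, 2, 3, 2, 8].

[8; 9, 2, 3, 2, 8]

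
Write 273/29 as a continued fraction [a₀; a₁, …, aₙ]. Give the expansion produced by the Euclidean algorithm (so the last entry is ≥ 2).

273 = 9*29 + 12
29 = 2*12 + 5
12 = 2*5 + 2
5 = 2*2 + 1
2 = 2*1 + 0  (stop)
So 273/29 = [9; 2, 2, 2, 2].

[9; 2, 2, 2, 2]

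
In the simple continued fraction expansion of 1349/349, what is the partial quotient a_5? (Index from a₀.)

1

1349 = 3·349 + 302   →  a_0 = 3
349 = 1·302 + 47   →  a_1 = 1
302 = 6·47 + 20   →  a_2 = 6
47 = 2·20 + 7   →  a_3 = 2
20 = 2·7 + 6   →  a_4 = 2
7 = 1·6 + 1   →  a_5 = 1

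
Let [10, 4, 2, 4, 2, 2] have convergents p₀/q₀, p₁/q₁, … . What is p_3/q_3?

Using pₖ = aₖpₖ₋₁ + pₖ₋₂, qₖ = aₖqₖ₋₁ + qₖ₋₂ (with p₋₁=1, p₋₂=0, q₋₁=0, q₋₂=1):
  k=0: a=10, p=10, q=1
  k=1: a=4, p=41, q=4
  k=2: a=2, p=92, q=9
  k=3: a=4, p=409, q=40

409/40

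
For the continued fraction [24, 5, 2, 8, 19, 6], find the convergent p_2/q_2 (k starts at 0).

Using pₖ = aₖpₖ₋₁ + pₖ₋₂, qₖ = aₖqₖ₋₁ + qₖ₋₂ (with p₋₁=1, p₋₂=0, q₋₁=0, q₋₂=1):
  k=0: a=24, p=24, q=1
  k=1: a=5, p=121, q=5
  k=2: a=2, p=266, q=11

266/11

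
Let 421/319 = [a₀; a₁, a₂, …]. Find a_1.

3

421 = 1·319 + 102   →  a_0 = 1
319 = 3·102 + 13   →  a_1 = 3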